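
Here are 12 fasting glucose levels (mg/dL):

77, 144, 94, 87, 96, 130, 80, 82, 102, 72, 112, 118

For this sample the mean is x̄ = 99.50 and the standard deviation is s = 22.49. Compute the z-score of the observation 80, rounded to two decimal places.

-0.87

z = (80 − 99.50) / 22.49 = -0.87.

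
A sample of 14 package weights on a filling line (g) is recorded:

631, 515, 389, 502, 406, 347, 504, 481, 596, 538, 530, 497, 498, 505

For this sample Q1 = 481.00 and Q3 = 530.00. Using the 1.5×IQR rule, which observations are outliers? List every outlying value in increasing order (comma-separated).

IQR = Q3 − Q1 = 530.00 − 481.00 = 49.00.
Lower fence = Q1 − 1.5·IQR = 481.00 − 73.50 = 407.50.
Upper fence = Q3 + 1.5·IQR = 530.00 + 73.50 = 603.50.
347 < 407.50 → outlier.
389 < 407.50 → outlier.
406 < 407.50 → outlier.
631 > 603.50 → outlier.
All remaining values lie within [407.50, 603.50].

347, 389, 406, 631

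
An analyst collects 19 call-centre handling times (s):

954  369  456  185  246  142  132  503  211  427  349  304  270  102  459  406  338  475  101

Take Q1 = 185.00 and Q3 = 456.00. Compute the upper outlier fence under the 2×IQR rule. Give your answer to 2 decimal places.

998.00

IQR = Q3 − Q1 = 456.00 − 185.00 = 271.00.
Lower fence = Q1 − 2·IQR = 185.00 − 542.00 = -357.00.
Upper fence = Q3 + 2·IQR = 456.00 + 542.00 = 998.00.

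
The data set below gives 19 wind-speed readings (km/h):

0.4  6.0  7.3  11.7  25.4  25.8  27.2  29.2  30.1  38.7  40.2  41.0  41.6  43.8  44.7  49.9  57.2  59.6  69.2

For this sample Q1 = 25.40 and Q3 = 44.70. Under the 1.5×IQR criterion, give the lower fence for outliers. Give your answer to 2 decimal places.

IQR = Q3 − Q1 = 44.70 − 25.40 = 19.30.
Lower fence = Q1 − 1.5·IQR = 25.40 − 28.95 = -3.55.
Upper fence = Q3 + 1.5·IQR = 44.70 + 28.95 = 73.65.

-3.55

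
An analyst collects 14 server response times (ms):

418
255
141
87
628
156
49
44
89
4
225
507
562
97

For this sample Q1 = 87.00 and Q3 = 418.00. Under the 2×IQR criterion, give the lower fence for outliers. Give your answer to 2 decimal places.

-575.00

IQR = Q3 − Q1 = 418.00 − 87.00 = 331.00.
Lower fence = Q1 − 2·IQR = 87.00 − 662.00 = -575.00.
Upper fence = Q3 + 2·IQR = 418.00 + 662.00 = 1080.00.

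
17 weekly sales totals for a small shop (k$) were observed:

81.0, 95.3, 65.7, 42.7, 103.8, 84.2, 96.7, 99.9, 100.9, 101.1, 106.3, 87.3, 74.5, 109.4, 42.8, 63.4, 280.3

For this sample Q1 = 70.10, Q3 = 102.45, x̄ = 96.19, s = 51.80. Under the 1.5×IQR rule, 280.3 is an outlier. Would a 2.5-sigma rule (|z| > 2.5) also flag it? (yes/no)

yes

z = (280.3 − 96.19) / 51.80 = 3.55.
|z| = 3.55 > 2.5.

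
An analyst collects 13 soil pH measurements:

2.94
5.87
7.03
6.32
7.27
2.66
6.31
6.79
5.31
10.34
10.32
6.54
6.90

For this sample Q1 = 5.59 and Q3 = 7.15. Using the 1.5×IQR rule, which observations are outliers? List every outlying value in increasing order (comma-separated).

IQR = Q3 − Q1 = 7.15 − 5.59 = 1.56.
Lower fence = Q1 − 1.5·IQR = 5.59 − 2.34 = 3.25.
Upper fence = Q3 + 1.5·IQR = 7.15 + 2.34 = 9.49.
2.66 < 3.25 → outlier.
2.94 < 3.25 → outlier.
10.32 > 9.49 → outlier.
10.34 > 9.49 → outlier.
All remaining values lie within [3.25, 9.49].

2.66, 2.94, 10.32, 10.34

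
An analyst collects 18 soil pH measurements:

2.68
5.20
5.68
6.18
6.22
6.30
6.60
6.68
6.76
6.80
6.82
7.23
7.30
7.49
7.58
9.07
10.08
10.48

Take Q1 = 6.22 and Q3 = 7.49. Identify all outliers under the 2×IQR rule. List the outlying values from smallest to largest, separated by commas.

IQR = Q3 − Q1 = 7.49 − 6.22 = 1.27.
Lower fence = Q1 − 2·IQR = 6.22 − 2.54 = 3.68.
Upper fence = Q3 + 2·IQR = 7.49 + 2.54 = 10.03.
2.68 < 3.68 → outlier.
10.08 > 10.03 → outlier.
10.48 > 10.03 → outlier.
All remaining values lie within [3.68, 10.03].

2.68, 10.08, 10.48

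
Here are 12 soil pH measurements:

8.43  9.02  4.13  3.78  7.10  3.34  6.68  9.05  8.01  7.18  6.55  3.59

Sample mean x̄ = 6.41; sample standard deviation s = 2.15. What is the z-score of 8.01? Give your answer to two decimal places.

z = (8.01 − 6.41) / 2.15 = 0.74.

0.74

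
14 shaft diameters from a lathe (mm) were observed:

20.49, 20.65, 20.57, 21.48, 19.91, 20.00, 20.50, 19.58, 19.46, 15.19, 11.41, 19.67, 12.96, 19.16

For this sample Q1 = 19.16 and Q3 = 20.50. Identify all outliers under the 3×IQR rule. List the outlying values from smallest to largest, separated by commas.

11.41, 12.96

IQR = Q3 − Q1 = 20.50 − 19.16 = 1.34.
Lower fence = Q1 − 3·IQR = 19.16 − 4.02 = 15.14.
Upper fence = Q3 + 3·IQR = 20.50 + 4.02 = 24.52.
11.41 < 15.14 → outlier.
12.96 < 15.14 → outlier.
All remaining values lie within [15.14, 24.52].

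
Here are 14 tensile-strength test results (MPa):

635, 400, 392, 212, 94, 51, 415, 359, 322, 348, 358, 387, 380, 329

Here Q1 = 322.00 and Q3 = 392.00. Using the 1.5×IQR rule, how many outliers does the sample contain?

4

IQR = 70.00; fences at 322.00 − 105.00 = 217.00 and 392.00 + 105.00 = 497.00.
Outside the cutoffs: 51, 94, 212, 635.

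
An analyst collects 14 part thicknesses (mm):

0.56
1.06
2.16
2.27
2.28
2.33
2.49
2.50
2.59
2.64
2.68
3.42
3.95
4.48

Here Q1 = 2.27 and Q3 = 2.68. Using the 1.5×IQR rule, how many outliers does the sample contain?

5

IQR = 0.41; fences at 2.27 − 0.615 = 1.655 and 2.68 + 0.615 = 3.295.
Outside the cutoffs: 0.56, 1.06, 3.42, 3.95, 4.48.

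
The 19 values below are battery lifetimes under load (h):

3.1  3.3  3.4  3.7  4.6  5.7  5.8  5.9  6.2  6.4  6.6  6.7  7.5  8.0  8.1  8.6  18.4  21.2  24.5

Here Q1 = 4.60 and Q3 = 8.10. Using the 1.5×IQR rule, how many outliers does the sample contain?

3

IQR = 3.50; fences at 4.60 − 5.25 = -0.65 and 8.10 + 5.25 = 13.35.
Outside the cutoffs: 18.4, 21.2, 24.5.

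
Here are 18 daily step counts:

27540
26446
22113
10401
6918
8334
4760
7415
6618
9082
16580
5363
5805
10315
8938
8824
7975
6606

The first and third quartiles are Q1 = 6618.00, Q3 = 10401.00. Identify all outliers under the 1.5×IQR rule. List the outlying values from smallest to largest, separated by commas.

16580, 22113, 26446, 27540

IQR = Q3 − Q1 = 10401.00 − 6618.00 = 3783.00.
Lower fence = Q1 − 1.5·IQR = 6618.00 − 5674.50 = 943.50.
Upper fence = Q3 + 1.5·IQR = 10401.00 + 5674.50 = 16075.50.
16580 > 16075.50 → outlier.
22113 > 16075.50 → outlier.
26446 > 16075.50 → outlier.
27540 > 16075.50 → outlier.
All remaining values lie within [943.50, 16075.50].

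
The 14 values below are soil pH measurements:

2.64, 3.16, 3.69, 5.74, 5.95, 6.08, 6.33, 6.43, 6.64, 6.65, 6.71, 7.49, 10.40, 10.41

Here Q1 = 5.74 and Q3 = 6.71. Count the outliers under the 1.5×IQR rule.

IQR = 0.97; fences at 5.74 − 1.455 = 4.285 and 6.71 + 1.455 = 8.165.
Outside the cutoffs: 2.64, 3.16, 3.69, 10.40, 10.41.

5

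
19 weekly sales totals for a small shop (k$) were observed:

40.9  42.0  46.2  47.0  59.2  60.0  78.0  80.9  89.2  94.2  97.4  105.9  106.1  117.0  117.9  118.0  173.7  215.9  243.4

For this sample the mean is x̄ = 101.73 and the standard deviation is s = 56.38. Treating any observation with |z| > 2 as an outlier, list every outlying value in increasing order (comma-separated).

Cutoffs at x̄ ± 2s: 101.73 ± 2·56.38 = [-11.03, 214.49].
215.9: z = 2.03, |z| > 2 → outlier.
243.4: z = 2.51, |z| > 2 → outlier.
Every other value lies within [-11.03, 214.49].

215.9, 243.4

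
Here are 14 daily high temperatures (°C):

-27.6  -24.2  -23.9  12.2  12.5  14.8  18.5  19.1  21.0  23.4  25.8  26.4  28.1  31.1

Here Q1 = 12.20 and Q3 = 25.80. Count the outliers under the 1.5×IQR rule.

3

IQR = 13.60; fences at 12.20 − 20.40 = -8.20 and 25.80 + 20.40 = 46.20.
Outside the cutoffs: -27.6, -24.2, -23.9.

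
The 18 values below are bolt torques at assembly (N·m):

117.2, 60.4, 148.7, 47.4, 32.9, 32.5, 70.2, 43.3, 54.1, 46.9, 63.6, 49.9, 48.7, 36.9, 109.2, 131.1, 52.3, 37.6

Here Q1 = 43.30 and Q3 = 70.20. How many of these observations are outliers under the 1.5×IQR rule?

3

IQR = 26.90; fences at 43.30 − 40.35 = 2.95 and 70.20 + 40.35 = 110.55.
Outside the cutoffs: 117.2, 131.1, 148.7.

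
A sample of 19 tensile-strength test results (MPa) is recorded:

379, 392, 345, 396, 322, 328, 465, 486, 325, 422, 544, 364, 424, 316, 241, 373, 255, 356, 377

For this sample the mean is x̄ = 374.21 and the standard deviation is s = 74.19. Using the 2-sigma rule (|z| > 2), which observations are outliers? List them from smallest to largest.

Cutoffs at x̄ ± 2s: 374.21 ± 2·74.19 = [225.83, 522.59].
544: z = 2.29, |z| > 2 → outlier.
Every other value lies within [225.83, 522.59].

544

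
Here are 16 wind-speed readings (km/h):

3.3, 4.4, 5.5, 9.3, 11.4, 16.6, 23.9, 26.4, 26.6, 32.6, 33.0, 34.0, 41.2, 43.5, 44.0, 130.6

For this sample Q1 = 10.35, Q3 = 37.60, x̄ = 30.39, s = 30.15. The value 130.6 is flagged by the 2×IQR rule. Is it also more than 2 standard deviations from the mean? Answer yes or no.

z = (130.6 − 30.39) / 30.15 = 3.32.
|z| = 3.32 > 2.

yes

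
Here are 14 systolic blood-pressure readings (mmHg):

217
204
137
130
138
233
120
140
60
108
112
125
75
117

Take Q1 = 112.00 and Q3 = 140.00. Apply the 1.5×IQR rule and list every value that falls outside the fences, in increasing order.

IQR = Q3 − Q1 = 140.00 − 112.00 = 28.00.
Lower fence = Q1 − 1.5·IQR = 112.00 − 42.00 = 70.00.
Upper fence = Q3 + 1.5·IQR = 140.00 + 42.00 = 182.00.
60 < 70.00 → outlier.
204 > 182.00 → outlier.
217 > 182.00 → outlier.
233 > 182.00 → outlier.
All remaining values lie within [70.00, 182.00].

60, 204, 217, 233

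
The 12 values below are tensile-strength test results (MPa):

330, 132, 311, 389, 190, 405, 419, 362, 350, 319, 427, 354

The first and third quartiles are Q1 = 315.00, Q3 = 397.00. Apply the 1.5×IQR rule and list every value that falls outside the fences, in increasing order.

132, 190

IQR = Q3 − Q1 = 397.00 − 315.00 = 82.00.
Lower fence = Q1 − 1.5·IQR = 315.00 − 123.00 = 192.00.
Upper fence = Q3 + 1.5·IQR = 397.00 + 123.00 = 520.00.
132 < 192.00 → outlier.
190 < 192.00 → outlier.
All remaining values lie within [192.00, 520.00].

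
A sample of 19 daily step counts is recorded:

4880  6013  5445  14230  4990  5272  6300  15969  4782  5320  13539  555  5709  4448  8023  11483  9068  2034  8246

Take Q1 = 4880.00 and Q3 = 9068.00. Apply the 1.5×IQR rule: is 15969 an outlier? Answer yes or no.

yes

IQR = Q3 − Q1 = 9068.00 − 4880.00 = 4188.00.
Lower fence = Q1 − 1.5·IQR = 4880.00 − 6282.00 = -1402.00.
Upper fence = Q3 + 1.5·IQR = 9068.00 + 6282.00 = 15350.00.
15969 lies above the upper fence.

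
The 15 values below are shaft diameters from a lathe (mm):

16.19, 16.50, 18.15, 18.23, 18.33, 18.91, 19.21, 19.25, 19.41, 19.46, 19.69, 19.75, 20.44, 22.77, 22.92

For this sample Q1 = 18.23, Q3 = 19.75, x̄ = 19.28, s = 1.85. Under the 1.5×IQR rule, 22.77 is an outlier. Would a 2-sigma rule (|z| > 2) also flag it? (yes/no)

z = (22.77 − 19.28) / 1.85 = 1.89.
|z| = 1.89 ≤ 2.

no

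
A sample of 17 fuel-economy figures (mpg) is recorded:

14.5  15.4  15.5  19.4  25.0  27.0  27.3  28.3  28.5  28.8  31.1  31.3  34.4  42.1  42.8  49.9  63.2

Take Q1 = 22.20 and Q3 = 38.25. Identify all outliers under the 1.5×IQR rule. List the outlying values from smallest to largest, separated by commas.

63.2

IQR = Q3 − Q1 = 38.25 − 22.20 = 16.05.
Lower fence = Q1 − 1.5·IQR = 22.20 − 24.075 = -1.875.
Upper fence = Q3 + 1.5·IQR = 38.25 + 24.075 = 62.325.
63.2 > 62.325 → outlier.
All remaining values lie within [-1.875, 62.325].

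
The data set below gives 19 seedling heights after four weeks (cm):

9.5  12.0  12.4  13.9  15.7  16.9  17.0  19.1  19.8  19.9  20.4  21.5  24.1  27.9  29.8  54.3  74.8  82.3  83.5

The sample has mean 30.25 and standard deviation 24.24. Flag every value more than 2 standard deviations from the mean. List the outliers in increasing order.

82.3, 83.5

Cutoffs at x̄ ± 2s: 30.25 ± 2·24.24 = [-18.23, 78.73].
82.3: z = 2.15, |z| > 2 → outlier.
83.5: z = 2.20, |z| > 2 → outlier.
Every other value lies within [-18.23, 78.73].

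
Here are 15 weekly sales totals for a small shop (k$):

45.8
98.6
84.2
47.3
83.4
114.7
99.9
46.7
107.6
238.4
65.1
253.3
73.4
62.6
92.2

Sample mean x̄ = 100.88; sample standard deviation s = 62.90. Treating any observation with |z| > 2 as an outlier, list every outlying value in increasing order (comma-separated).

Cutoffs at x̄ ± 2s: 100.88 ± 2·62.90 = [-24.92, 226.68].
238.4: z = 2.19, |z| > 2 → outlier.
253.3: z = 2.42, |z| > 2 → outlier.
Every other value lies within [-24.92, 226.68].

238.4, 253.3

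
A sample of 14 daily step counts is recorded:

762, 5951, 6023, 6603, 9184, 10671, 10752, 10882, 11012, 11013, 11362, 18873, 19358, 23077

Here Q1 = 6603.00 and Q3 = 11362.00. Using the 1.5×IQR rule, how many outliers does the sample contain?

3

IQR = 4759.00; fences at 6603.00 − 7138.50 = -535.50 and 11362.00 + 7138.50 = 18500.50.
Outside the cutoffs: 18873, 19358, 23077.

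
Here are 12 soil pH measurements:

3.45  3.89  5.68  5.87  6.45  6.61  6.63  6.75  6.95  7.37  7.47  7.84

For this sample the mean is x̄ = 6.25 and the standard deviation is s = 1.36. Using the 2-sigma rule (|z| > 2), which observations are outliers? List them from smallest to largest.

Cutoffs at x̄ ± 2s: 6.25 ± 2·1.36 = [3.53, 8.97].
3.45: z = -2.06, |z| > 2 → outlier.
Every other value lies within [3.53, 8.97].

3.45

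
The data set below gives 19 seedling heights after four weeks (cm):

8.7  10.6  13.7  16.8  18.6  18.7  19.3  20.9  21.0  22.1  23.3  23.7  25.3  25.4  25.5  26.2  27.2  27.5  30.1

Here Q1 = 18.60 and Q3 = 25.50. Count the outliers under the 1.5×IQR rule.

0

IQR = 6.90; fences at 18.60 − 10.35 = 8.25 and 25.50 + 10.35 = 35.85.
Every value lies within the cutoffs.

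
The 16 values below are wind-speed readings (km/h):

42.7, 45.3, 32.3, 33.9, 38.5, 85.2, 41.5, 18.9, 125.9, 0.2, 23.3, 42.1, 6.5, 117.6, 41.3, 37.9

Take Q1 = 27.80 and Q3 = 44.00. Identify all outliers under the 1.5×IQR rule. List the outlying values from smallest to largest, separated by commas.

0.2, 85.2, 117.6, 125.9

IQR = Q3 − Q1 = 44.00 − 27.80 = 16.20.
Lower fence = Q1 − 1.5·IQR = 27.80 − 24.30 = 3.50.
Upper fence = Q3 + 1.5·IQR = 44.00 + 24.30 = 68.30.
0.2 < 3.50 → outlier.
85.2 > 68.30 → outlier.
117.6 > 68.30 → outlier.
125.9 > 68.30 → outlier.
All remaining values lie within [3.50, 68.30].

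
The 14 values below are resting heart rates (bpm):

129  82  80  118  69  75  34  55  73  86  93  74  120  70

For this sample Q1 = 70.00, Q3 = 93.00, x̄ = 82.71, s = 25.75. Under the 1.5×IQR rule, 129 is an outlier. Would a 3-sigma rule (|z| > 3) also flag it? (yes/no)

no

z = (129 − 82.71) / 25.75 = 1.80.
|z| = 1.80 ≤ 3.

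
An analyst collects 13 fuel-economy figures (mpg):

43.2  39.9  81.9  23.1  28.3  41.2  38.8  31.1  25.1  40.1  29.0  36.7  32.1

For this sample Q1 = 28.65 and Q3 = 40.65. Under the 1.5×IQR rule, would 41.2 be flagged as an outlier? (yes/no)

IQR = Q3 − Q1 = 40.65 − 28.65 = 12.00.
Lower fence = Q1 − 1.5·IQR = 28.65 − 18.00 = 10.65.
Upper fence = Q3 + 1.5·IQR = 40.65 + 18.00 = 58.65.
41.2 lies within [10.65, 58.65].

no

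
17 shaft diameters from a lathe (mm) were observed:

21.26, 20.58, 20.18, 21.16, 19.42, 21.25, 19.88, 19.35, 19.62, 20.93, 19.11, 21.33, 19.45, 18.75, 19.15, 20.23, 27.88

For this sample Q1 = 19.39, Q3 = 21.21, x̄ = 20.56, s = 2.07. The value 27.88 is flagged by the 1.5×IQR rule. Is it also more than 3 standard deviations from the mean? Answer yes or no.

yes

z = (27.88 − 20.56) / 2.07 = 3.54.
|z| = 3.54 > 3.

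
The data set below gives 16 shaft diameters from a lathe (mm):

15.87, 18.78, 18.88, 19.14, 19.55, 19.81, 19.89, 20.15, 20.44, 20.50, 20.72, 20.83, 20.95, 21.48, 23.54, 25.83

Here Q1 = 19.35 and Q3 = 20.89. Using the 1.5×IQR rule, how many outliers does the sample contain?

3

IQR = 1.54; fences at 19.35 − 2.31 = 17.04 and 20.89 + 2.31 = 23.20.
Outside the cutoffs: 15.87, 23.54, 25.83.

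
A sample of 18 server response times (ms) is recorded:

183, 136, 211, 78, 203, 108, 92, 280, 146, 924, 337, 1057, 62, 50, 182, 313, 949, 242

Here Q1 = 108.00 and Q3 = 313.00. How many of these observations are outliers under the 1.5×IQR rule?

3

IQR = 205.00; fences at 108.00 − 307.50 = -199.50 and 313.00 + 307.50 = 620.50.
Outside the cutoffs: 924, 949, 1057.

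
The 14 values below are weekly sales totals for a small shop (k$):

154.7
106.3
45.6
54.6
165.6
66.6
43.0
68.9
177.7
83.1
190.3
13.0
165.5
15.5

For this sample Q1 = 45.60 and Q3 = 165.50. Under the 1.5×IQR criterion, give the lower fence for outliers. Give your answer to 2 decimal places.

-134.25

IQR = Q3 − Q1 = 165.50 − 45.60 = 119.90.
Lower fence = Q1 − 1.5·IQR = 45.60 − 179.85 = -134.25.
Upper fence = Q3 + 1.5·IQR = 165.50 + 179.85 = 345.35.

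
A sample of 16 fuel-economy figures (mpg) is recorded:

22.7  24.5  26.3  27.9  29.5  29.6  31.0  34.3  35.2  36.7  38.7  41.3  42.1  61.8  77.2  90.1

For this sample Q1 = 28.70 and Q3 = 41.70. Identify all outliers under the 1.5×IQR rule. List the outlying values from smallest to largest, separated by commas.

IQR = Q3 − Q1 = 41.70 − 28.70 = 13.00.
Lower fence = Q1 − 1.5·IQR = 28.70 − 19.50 = 9.20.
Upper fence = Q3 + 1.5·IQR = 41.70 + 19.50 = 61.20.
61.8 > 61.20 → outlier.
77.2 > 61.20 → outlier.
90.1 > 61.20 → outlier.
All remaining values lie within [9.20, 61.20].

61.8, 77.2, 90.1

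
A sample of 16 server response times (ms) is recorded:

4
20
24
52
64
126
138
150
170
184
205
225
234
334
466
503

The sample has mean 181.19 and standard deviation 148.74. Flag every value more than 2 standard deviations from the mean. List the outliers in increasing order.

503

Cutoffs at x̄ ± 2s: 181.19 ± 2·148.74 = [-116.29, 478.67].
503: z = 2.16, |z| > 2 → outlier.
Every other value lies within [-116.29, 478.67].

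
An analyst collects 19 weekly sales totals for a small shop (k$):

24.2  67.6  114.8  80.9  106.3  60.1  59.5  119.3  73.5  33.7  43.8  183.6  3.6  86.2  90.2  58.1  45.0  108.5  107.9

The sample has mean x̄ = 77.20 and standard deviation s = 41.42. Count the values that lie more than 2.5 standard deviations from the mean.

Cutoffs: x̄ ± 2.5s = [-26.35, 180.75].
Outside the cutoffs: 183.6.

1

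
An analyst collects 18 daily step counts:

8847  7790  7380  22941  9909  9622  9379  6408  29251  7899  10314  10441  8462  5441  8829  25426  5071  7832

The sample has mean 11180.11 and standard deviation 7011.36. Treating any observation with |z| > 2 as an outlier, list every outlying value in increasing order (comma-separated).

25426, 29251

Cutoffs at x̄ ± 2s: 11180.11 ± 2·7011.36 = [-2842.61, 25202.83].
25426: z = 2.03, |z| > 2 → outlier.
29251: z = 2.58, |z| > 2 → outlier.
Every other value lies within [-2842.61, 25202.83].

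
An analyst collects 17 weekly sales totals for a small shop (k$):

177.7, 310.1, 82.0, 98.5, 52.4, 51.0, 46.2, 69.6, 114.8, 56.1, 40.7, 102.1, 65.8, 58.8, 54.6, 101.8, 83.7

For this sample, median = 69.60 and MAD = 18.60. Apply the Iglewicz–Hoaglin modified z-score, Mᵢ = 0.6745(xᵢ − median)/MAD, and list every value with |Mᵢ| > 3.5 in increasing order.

|Mᵢ| > 3.5 ⇔ |xᵢ − 69.60| > 3.5·18.60/0.6745 = 96.52.
So outliers lie outside [-26.92, 166.12].
177.7: M = 3.92 → outlier.
310.1: M = 8.72 → outlier.

177.7, 310.1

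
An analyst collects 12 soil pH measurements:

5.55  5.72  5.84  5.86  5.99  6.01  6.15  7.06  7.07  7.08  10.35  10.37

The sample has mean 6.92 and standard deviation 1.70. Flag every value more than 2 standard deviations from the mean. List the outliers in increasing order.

10.35, 10.37

Cutoffs at x̄ ± 2s: 6.92 ± 2·1.70 = [3.52, 10.32].
10.35: z = 2.02, |z| > 2 → outlier.
10.37: z = 2.03, |z| > 2 → outlier.
Every other value lies within [3.52, 10.32].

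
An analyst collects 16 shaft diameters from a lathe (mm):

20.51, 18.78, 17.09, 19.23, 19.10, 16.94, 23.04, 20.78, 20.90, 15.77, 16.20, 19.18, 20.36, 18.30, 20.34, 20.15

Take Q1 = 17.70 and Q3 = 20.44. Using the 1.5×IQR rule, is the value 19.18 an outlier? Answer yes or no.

IQR = Q3 − Q1 = 20.44 − 17.70 = 2.74.
Lower fence = Q1 − 1.5·IQR = 17.70 − 4.11 = 13.59.
Upper fence = Q3 + 1.5·IQR = 20.44 + 4.11 = 24.55.
19.18 lies within [13.59, 24.55].

no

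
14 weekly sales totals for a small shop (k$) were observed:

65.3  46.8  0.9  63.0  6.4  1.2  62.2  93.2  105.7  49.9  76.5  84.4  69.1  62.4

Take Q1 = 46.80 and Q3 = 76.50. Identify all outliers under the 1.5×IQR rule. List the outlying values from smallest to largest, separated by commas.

0.9, 1.2

IQR = Q3 − Q1 = 76.50 − 46.80 = 29.70.
Lower fence = Q1 − 1.5·IQR = 46.80 − 44.55 = 2.25.
Upper fence = Q3 + 1.5·IQR = 76.50 + 44.55 = 121.05.
0.9 < 2.25 → outlier.
1.2 < 2.25 → outlier.
All remaining values lie within [2.25, 121.05].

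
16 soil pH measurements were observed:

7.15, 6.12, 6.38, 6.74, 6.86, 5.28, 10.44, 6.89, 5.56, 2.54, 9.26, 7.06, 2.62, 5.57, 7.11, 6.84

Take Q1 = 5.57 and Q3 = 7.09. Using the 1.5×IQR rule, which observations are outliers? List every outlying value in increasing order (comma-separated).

2.54, 2.62, 10.44

IQR = Q3 − Q1 = 7.09 − 5.57 = 1.52.
Lower fence = Q1 − 1.5·IQR = 5.57 − 2.28 = 3.29.
Upper fence = Q3 + 1.5·IQR = 7.09 + 2.28 = 9.37.
2.54 < 3.29 → outlier.
2.62 < 3.29 → outlier.
10.44 > 9.37 → outlier.
All remaining values lie within [3.29, 9.37].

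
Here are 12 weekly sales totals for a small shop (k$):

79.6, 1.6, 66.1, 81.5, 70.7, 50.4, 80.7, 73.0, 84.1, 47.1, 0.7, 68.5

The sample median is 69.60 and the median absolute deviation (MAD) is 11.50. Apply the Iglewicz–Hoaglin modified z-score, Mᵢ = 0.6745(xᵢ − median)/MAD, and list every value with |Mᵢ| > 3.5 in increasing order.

|Mᵢ| > 3.5 ⇔ |xᵢ − 69.60| > 3.5·11.50/0.6745 = 59.67.
So outliers lie outside [9.93, 129.27].
0.7: M = -4.04 → outlier.
1.6: M = -3.99 → outlier.

0.7, 1.6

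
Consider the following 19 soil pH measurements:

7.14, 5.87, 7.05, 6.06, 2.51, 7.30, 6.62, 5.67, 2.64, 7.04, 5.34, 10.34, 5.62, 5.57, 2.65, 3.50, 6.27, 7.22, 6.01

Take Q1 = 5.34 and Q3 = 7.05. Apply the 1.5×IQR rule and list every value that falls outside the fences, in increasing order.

2.51, 2.64, 2.65, 10.34

IQR = Q3 − Q1 = 7.05 − 5.34 = 1.71.
Lower fence = Q1 − 1.5·IQR = 5.34 − 2.565 = 2.775.
Upper fence = Q3 + 1.5·IQR = 7.05 + 2.565 = 9.615.
2.51 < 2.775 → outlier.
2.64 < 2.775 → outlier.
2.65 < 2.775 → outlier.
10.34 > 9.615 → outlier.
All remaining values lie within [2.775, 9.615].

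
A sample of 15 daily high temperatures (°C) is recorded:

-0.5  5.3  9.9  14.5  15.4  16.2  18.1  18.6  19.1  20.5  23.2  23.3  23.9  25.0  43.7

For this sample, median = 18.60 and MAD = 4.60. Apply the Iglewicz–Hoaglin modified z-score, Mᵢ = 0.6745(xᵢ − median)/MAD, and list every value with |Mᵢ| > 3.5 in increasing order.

43.7

|Mᵢ| > 3.5 ⇔ |xᵢ − 18.60| > 3.5·4.60/0.6745 = 23.87.
So outliers lie outside [-5.27, 42.47].
43.7: M = 3.68 → outlier.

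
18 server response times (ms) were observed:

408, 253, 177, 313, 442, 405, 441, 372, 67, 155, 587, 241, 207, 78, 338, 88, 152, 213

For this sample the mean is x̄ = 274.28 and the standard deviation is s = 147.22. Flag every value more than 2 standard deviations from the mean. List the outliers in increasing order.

Cutoffs at x̄ ± 2s: 274.28 ± 2·147.22 = [-20.16, 568.72].
587: z = 2.12, |z| > 2 → outlier.
Every other value lies within [-20.16, 568.72].

587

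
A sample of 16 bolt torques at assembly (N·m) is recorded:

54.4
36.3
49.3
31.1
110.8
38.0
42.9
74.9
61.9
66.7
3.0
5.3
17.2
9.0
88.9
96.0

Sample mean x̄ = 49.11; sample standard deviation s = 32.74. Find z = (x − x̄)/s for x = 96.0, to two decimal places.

z = (96.0 − 49.11) / 32.74 = 1.43.

1.43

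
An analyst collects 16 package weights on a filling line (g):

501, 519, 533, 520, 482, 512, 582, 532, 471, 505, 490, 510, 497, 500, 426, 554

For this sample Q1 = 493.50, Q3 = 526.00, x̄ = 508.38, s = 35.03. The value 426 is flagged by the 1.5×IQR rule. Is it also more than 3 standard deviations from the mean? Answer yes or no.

z = (426 − 508.38) / 35.03 = -2.35.
|z| = 2.35 ≤ 3.

no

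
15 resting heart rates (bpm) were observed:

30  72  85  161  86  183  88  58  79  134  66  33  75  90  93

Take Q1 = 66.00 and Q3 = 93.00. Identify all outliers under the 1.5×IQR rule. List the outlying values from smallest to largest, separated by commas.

IQR = Q3 − Q1 = 93.00 − 66.00 = 27.00.
Lower fence = Q1 − 1.5·IQR = 66.00 − 40.50 = 25.50.
Upper fence = Q3 + 1.5·IQR = 93.00 + 40.50 = 133.50.
134 > 133.50 → outlier.
161 > 133.50 → outlier.
183 > 133.50 → outlier.
All remaining values lie within [25.50, 133.50].

134, 161, 183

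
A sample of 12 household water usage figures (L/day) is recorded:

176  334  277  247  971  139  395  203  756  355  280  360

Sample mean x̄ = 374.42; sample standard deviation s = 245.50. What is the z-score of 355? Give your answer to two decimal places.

-0.08

z = (355 − 374.42) / 245.50 = -0.08.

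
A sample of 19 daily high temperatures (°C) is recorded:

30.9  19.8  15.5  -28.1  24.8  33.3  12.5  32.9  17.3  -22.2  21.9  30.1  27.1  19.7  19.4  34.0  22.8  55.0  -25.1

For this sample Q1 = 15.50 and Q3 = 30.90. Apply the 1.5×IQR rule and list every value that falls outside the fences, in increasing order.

IQR = Q3 − Q1 = 30.90 − 15.50 = 15.40.
Lower fence = Q1 − 1.5·IQR = 15.50 − 23.10 = -7.60.
Upper fence = Q3 + 1.5·IQR = 30.90 + 23.10 = 54.00.
-28.1 < -7.60 → outlier.
-25.1 < -7.60 → outlier.
-22.2 < -7.60 → outlier.
55.0 > 54.00 → outlier.
All remaining values lie within [-7.60, 54.00].

-28.1, -25.1, -22.2, 55.0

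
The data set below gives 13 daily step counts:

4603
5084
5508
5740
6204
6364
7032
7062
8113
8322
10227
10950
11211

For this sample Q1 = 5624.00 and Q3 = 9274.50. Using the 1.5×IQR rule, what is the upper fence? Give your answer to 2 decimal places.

14750.25

IQR = Q3 − Q1 = 9274.50 − 5624.00 = 3650.50.
Lower fence = Q1 − 1.5·IQR = 5624.00 − 5475.75 = 148.25.
Upper fence = Q3 + 1.5·IQR = 9274.50 + 5475.75 = 14750.25.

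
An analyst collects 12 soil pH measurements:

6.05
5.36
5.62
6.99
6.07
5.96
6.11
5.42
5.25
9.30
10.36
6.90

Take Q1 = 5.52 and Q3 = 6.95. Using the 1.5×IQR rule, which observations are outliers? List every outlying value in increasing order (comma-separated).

9.30, 10.36

IQR = Q3 − Q1 = 6.95 − 5.52 = 1.43.
Lower fence = Q1 − 1.5·IQR = 5.52 − 2.145 = 3.375.
Upper fence = Q3 + 1.5·IQR = 6.95 + 2.145 = 9.095.
9.30 > 9.095 → outlier.
10.36 > 9.095 → outlier.
All remaining values lie within [3.375, 9.095].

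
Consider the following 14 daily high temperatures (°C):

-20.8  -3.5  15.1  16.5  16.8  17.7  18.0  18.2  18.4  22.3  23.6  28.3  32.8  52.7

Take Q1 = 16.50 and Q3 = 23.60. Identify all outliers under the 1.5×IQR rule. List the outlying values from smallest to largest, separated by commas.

-20.8, -3.5, 52.7

IQR = Q3 − Q1 = 23.60 − 16.50 = 7.10.
Lower fence = Q1 − 1.5·IQR = 16.50 − 10.65 = 5.85.
Upper fence = Q3 + 1.5·IQR = 23.60 + 10.65 = 34.25.
-20.8 < 5.85 → outlier.
-3.5 < 5.85 → outlier.
52.7 > 34.25 → outlier.
All remaining values lie within [5.85, 34.25].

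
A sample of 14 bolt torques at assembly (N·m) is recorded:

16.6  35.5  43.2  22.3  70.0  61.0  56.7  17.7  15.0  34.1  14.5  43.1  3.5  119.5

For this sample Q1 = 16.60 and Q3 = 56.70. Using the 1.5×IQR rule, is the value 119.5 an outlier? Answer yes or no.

IQR = Q3 − Q1 = 56.70 − 16.60 = 40.10.
Lower fence = Q1 − 1.5·IQR = 16.60 − 60.15 = -43.55.
Upper fence = Q3 + 1.5·IQR = 56.70 + 60.15 = 116.85.
119.5 lies above the upper fence.

yes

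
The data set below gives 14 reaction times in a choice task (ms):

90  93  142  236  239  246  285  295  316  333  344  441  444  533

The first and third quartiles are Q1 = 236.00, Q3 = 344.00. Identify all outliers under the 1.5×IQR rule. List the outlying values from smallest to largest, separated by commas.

533

IQR = Q3 − Q1 = 344.00 − 236.00 = 108.00.
Lower fence = Q1 − 1.5·IQR = 236.00 − 162.00 = 74.00.
Upper fence = Q3 + 1.5·IQR = 344.00 + 162.00 = 506.00.
533 > 506.00 → outlier.
All remaining values lie within [74.00, 506.00].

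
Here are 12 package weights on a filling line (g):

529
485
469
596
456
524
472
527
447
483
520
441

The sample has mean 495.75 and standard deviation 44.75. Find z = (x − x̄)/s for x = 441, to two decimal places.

-1.22

z = (441 − 495.75) / 44.75 = -1.22.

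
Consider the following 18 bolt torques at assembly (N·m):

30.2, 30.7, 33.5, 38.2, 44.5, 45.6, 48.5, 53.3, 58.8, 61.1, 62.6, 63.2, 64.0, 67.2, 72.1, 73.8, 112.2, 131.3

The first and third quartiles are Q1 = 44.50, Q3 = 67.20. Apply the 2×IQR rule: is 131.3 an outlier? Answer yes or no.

yes

IQR = Q3 − Q1 = 67.20 − 44.50 = 22.70.
Lower fence = Q1 − 2·IQR = 44.50 − 45.40 = -0.90.
Upper fence = Q3 + 2·IQR = 67.20 + 45.40 = 112.60.
131.3 lies above the upper fence.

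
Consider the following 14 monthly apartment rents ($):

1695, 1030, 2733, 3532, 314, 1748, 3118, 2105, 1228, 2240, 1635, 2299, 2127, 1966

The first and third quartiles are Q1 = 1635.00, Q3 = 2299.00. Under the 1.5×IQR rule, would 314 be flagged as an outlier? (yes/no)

IQR = Q3 − Q1 = 2299.00 − 1635.00 = 664.00.
Lower fence = Q1 − 1.5·IQR = 1635.00 − 996.00 = 639.00.
Upper fence = Q3 + 1.5·IQR = 2299.00 + 996.00 = 3295.00.
314 lies below the lower fence.

yes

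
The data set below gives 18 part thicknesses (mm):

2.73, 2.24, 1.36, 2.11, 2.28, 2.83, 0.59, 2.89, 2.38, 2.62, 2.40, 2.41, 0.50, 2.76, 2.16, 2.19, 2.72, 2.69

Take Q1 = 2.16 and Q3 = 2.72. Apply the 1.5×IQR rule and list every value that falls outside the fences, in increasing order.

IQR = Q3 − Q1 = 2.72 − 2.16 = 0.56.
Lower fence = Q1 − 1.5·IQR = 2.16 − 0.84 = 1.32.
Upper fence = Q3 + 1.5·IQR = 2.72 + 0.84 = 3.56.
0.50 < 1.32 → outlier.
0.59 < 1.32 → outlier.
All remaining values lie within [1.32, 3.56].

0.50, 0.59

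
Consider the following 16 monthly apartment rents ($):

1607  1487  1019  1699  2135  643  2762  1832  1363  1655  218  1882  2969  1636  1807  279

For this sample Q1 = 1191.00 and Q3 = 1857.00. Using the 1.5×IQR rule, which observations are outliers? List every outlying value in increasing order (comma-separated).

2969

IQR = Q3 − Q1 = 1857.00 − 1191.00 = 666.00.
Lower fence = Q1 − 1.5·IQR = 1191.00 − 999.00 = 192.00.
Upper fence = Q3 + 1.5·IQR = 1857.00 + 999.00 = 2856.00.
2969 > 2856.00 → outlier.
All remaining values lie within [192.00, 2856.00].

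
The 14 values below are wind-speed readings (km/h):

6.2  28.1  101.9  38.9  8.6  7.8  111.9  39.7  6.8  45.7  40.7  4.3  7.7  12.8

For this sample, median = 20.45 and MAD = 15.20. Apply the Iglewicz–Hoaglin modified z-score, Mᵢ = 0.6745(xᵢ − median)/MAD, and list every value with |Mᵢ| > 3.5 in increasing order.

101.9, 111.9

|Mᵢ| > 3.5 ⇔ |xᵢ − 20.45| > 3.5·15.20/0.6745 = 78.87.
So outliers lie outside [-58.42, 99.32].
101.9: M = 3.61 → outlier.
111.9: M = 4.06 → outlier.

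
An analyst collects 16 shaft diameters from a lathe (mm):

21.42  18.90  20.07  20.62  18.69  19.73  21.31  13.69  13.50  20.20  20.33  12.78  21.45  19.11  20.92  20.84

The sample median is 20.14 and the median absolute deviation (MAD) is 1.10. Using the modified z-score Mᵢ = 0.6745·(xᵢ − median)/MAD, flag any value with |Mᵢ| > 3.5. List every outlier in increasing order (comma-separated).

|Mᵢ| > 3.5 ⇔ |xᵢ − 20.14| > 3.5·1.10/0.6745 = 5.71.
So outliers lie outside [14.43, 25.85].
12.78: M = -4.51 → outlier.
13.50: M = -4.07 → outlier.
13.69: M = -3.96 → outlier.

12.78, 13.50, 13.69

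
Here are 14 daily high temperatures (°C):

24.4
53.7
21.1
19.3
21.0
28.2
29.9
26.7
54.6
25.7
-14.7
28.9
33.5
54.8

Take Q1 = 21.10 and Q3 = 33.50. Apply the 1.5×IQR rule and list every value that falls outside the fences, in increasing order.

-14.7, 53.7, 54.6, 54.8

IQR = Q3 − Q1 = 33.50 − 21.10 = 12.40.
Lower fence = Q1 − 1.5·IQR = 21.10 − 18.60 = 2.50.
Upper fence = Q3 + 1.5·IQR = 33.50 + 18.60 = 52.10.
-14.7 < 2.50 → outlier.
53.7 > 52.10 → outlier.
54.6 > 52.10 → outlier.
54.8 > 52.10 → outlier.
All remaining values lie within [2.50, 52.10].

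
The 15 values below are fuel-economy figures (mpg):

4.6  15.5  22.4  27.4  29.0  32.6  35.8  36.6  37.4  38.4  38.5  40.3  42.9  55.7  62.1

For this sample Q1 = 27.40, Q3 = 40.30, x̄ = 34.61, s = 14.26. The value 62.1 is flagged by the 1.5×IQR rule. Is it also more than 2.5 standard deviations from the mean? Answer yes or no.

no

z = (62.1 − 34.61) / 14.26 = 1.93.
|z| = 1.93 ≤ 2.5.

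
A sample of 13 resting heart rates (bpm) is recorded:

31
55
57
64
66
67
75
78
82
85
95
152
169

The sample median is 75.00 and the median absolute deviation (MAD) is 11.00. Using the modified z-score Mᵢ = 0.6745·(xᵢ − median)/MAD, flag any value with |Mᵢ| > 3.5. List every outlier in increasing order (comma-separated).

|Mᵢ| > 3.5 ⇔ |xᵢ − 75.00| > 3.5·11.00/0.6745 = 57.08.
So outliers lie outside [17.92, 132.08].
152: M = 4.72 → outlier.
169: M = 5.76 → outlier.

152, 169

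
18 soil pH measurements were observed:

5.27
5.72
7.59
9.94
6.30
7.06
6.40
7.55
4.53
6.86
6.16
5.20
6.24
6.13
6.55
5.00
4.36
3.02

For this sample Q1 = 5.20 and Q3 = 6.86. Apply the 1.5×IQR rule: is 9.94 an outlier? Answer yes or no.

IQR = Q3 − Q1 = 6.86 − 5.20 = 1.66.
Lower fence = Q1 − 1.5·IQR = 5.20 − 2.49 = 2.71.
Upper fence = Q3 + 1.5·IQR = 6.86 + 2.49 = 9.35.
9.94 lies above the upper fence.

yes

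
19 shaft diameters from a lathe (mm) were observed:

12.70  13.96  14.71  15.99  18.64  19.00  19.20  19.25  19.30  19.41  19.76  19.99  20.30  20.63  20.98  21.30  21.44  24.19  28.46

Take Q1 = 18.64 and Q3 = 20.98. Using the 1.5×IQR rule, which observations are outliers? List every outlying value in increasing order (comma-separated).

IQR = Q3 − Q1 = 20.98 − 18.64 = 2.34.
Lower fence = Q1 − 1.5·IQR = 18.64 − 3.51 = 15.13.
Upper fence = Q3 + 1.5·IQR = 20.98 + 3.51 = 24.49.
12.70 < 15.13 → outlier.
13.96 < 15.13 → outlier.
14.71 < 15.13 → outlier.
28.46 > 24.49 → outlier.
All remaining values lie within [15.13, 24.49].

12.70, 13.96, 14.71, 28.46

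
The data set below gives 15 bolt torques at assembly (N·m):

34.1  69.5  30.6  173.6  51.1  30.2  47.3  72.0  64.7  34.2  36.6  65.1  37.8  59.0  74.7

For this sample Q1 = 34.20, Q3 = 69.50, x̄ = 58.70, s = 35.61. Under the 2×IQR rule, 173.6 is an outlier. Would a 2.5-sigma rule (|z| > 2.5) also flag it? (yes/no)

yes

z = (173.6 − 58.70) / 35.61 = 3.23.
|z| = 3.23 > 2.5.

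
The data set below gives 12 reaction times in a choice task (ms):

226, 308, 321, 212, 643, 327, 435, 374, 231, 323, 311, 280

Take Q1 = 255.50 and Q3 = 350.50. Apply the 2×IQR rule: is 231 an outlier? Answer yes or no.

IQR = Q3 − Q1 = 350.50 − 255.50 = 95.00.
Lower fence = Q1 − 2·IQR = 255.50 − 190.00 = 65.50.
Upper fence = Q3 + 2·IQR = 350.50 + 190.00 = 540.50.
231 lies within [65.50, 540.50].

no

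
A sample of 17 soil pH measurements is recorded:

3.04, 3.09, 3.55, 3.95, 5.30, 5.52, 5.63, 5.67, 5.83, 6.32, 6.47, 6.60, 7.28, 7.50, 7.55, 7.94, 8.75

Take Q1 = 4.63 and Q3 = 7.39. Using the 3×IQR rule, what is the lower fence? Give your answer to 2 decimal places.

-3.65

IQR = Q3 − Q1 = 7.39 − 4.63 = 2.76.
Lower fence = Q1 − 3·IQR = 4.63 − 8.28 = -3.65.
Upper fence = Q3 + 3·IQR = 7.39 + 8.28 = 15.67.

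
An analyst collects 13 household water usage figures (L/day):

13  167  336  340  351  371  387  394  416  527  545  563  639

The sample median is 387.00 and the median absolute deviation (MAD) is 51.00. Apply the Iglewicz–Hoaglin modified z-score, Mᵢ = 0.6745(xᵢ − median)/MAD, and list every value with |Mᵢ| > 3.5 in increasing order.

|Mᵢ| > 3.5 ⇔ |xᵢ − 387.00| > 3.5·51.00/0.6745 = 264.64.
So outliers lie outside [122.36, 651.64].
13: M = -4.95 → outlier.

13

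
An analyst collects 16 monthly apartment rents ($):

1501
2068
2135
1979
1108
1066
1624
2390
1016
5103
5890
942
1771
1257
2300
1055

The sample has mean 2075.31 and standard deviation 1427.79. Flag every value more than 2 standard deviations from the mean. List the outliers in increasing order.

5103, 5890

Cutoffs at x̄ ± 2s: 2075.31 ± 2·1427.79 = [-780.27, 4930.89].
5103: z = 2.12, |z| > 2 → outlier.
5890: z = 2.67, |z| > 2 → outlier.
Every other value lies within [-780.27, 4930.89].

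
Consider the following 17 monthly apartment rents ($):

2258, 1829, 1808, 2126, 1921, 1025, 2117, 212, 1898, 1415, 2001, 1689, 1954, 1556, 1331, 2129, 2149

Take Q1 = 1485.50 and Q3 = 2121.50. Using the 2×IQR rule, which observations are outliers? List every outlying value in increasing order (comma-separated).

212

IQR = Q3 − Q1 = 2121.50 − 1485.50 = 636.00.
Lower fence = Q1 − 2·IQR = 1485.50 − 1272.00 = 213.50.
Upper fence = Q3 + 2·IQR = 2121.50 + 1272.00 = 3393.50.
212 < 213.50 → outlier.
All remaining values lie within [213.50, 3393.50].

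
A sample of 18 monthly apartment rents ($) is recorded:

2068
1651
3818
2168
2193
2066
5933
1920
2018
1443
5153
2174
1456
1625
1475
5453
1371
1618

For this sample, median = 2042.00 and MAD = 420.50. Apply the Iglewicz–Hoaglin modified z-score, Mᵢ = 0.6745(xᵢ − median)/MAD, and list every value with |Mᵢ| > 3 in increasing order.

5153, 5453, 5933

|Mᵢ| > 3 ⇔ |xᵢ − 2042.00| > 3·420.50/0.6745 = 1870.27.
So outliers lie outside [171.73, 3912.27].
5153: M = 4.99 → outlier.
5453: M = 5.47 → outlier.
5933: M = 6.24 → outlier.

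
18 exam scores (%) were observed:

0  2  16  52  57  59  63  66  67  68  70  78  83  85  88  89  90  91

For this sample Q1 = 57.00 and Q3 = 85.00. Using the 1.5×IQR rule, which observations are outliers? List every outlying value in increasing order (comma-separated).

0, 2

IQR = Q3 − Q1 = 85.00 − 57.00 = 28.00.
Lower fence = Q1 − 1.5·IQR = 57.00 − 42.00 = 15.00.
Upper fence = Q3 + 1.5·IQR = 85.00 + 42.00 = 127.00.
0 < 15.00 → outlier.
2 < 15.00 → outlier.
All remaining values lie within [15.00, 127.00].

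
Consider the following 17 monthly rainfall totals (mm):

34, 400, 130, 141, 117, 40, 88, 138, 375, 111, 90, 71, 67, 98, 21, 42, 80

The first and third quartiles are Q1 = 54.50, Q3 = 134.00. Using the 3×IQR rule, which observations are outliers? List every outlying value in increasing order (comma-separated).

IQR = Q3 − Q1 = 134.00 − 54.50 = 79.50.
Lower fence = Q1 − 3·IQR = 54.50 − 238.50 = -184.00.
Upper fence = Q3 + 3·IQR = 134.00 + 238.50 = 372.50.
375 > 372.50 → outlier.
400 > 372.50 → outlier.
All remaining values lie within [-184.00, 372.50].

375, 400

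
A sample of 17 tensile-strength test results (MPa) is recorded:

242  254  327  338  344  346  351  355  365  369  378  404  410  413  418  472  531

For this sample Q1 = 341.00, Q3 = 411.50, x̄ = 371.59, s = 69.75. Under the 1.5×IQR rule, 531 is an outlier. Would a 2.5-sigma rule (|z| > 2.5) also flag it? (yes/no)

no

z = (531 − 371.59) / 69.75 = 2.29.
|z| = 2.29 ≤ 2.5.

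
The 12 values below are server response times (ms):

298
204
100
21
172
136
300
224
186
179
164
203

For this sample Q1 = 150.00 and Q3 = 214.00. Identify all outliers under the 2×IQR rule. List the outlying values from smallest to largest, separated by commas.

IQR = Q3 − Q1 = 214.00 − 150.00 = 64.00.
Lower fence = Q1 − 2·IQR = 150.00 − 128.00 = 22.00.
Upper fence = Q3 + 2·IQR = 214.00 + 128.00 = 342.00.
21 < 22.00 → outlier.
All remaining values lie within [22.00, 342.00].

21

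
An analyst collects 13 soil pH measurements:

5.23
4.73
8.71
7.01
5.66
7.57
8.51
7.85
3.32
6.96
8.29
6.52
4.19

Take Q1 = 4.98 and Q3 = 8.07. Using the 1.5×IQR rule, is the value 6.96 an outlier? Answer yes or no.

IQR = Q3 − Q1 = 8.07 − 4.98 = 3.09.
Lower fence = Q1 − 1.5·IQR = 4.98 − 4.635 = 0.345.
Upper fence = Q3 + 1.5·IQR = 8.07 + 4.635 = 12.705.
6.96 lies within [0.345, 12.705].

no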